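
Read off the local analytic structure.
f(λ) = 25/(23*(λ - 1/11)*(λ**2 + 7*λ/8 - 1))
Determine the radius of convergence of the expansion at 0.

Denominator factor (λ - 1/11): pole of order 1 at 1/11, modulus 1/11.
Denominator factor (λ**2 + 7*λ/8 - 1): discriminant 305/64, real irrational roots -7/16 + (1/16)*sqrt(305) and -7/16 - (1/16)*sqrt(305); poles of order 1, moduli -7/16 + (1/16)*sqrt(305) and 7/16 + (1/16)*sqrt(305).
The radius of convergence is the smallest modulus among the singular points: 1/11.

The radius of convergence is 1/11.


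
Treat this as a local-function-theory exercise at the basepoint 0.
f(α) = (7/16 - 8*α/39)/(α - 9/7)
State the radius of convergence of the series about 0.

Denominator factor (α - 9/7): pole of order 1 at 9/7, modulus 9/7.
The radius of convergence is the smallest modulus among the singular points: 9/7.

The radius of convergence is 9/7.


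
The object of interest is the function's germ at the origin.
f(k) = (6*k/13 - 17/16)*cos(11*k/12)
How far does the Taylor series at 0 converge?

The factor cos(11*k/12) is entire and contributes no finite singular point.
The polynomial part has no poles.
No finite singular points: the Taylor series at 0 converges everywhere.

The radius of convergence is infinite.


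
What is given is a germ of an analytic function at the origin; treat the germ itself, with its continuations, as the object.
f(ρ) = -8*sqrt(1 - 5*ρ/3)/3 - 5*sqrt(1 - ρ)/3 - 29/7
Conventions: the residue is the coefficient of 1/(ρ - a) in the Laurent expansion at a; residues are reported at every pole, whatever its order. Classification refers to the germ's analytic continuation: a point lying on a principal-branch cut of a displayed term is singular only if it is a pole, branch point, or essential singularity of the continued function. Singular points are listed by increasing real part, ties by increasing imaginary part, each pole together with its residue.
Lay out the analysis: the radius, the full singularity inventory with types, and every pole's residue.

Branch term (-8/3)*sqrt(1 - ρ/(3/5)): its argument vanishes at ρ = 3/5, a square-root branch point, modulus 3/5.
Branch term (-5/3)*sqrt(1 - ρ/(1)): its argument vanishes at ρ = 1, a square-root branch point, modulus 1.
The radius of convergence is the smallest modulus among the singular points: 3/5.
List the singular points by increasing real part (a conjugate pair: the negative imaginary part first).

Radius of convergence at 0: 3/5.
At 3/5: an algebraic (square-root) branch point.
At 1: an algebraic (square-root) branch point.


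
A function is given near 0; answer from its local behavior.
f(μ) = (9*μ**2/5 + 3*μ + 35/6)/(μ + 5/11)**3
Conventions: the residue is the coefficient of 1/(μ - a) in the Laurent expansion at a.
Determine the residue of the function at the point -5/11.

At the order-3 pole -5/11 set g(μ) = (μ - (-5/11))^3*f(μ) = 9*μ**2/5 + 3*μ + 35/6.
Order-3 pole: residue = g''(a)/2; g''(-5/11) = 18/5, so the residue is 9/5.

The residue is 9/5.


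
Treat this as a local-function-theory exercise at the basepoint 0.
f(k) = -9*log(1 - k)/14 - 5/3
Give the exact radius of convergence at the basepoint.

Branch term (-9/14)*log(1 - k/(1)): its argument vanishes at k = 1, a logarithmic branch point, modulus 1.
The radius of convergence is the smallest modulus among the singular points: 1.

The radius of convergence is 1.


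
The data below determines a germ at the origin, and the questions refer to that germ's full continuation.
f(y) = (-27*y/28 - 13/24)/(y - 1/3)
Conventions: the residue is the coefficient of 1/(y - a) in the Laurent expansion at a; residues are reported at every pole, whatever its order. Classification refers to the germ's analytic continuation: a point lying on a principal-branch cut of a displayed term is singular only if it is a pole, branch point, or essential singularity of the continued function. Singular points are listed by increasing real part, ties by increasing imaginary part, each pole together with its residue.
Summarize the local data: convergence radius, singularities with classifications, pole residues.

Radius of convergence at 0: 1/3.
At 1/3: a pole of order 1; residue -145/168.

Denominator factor (y - 1/3): pole of order 1 at 1/3, modulus 1/3.
The radius of convergence is the smallest modulus among the singular points: 1/3.
At the order-1 pole 1/3 set g(y) = (y - (1/3))*f(y) = -27*y/28 - 13/24.
Simple pole: residue = g(a) at a = 1/3, which is -145/168.


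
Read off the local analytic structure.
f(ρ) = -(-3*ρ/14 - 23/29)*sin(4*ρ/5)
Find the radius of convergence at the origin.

The radius of convergence is infinite.

The factor -sin(4*ρ/5) is entire and contributes no finite singular point.
The polynomial part has no poles.
No finite singular points: the Taylor series at 0 converges everywhere.


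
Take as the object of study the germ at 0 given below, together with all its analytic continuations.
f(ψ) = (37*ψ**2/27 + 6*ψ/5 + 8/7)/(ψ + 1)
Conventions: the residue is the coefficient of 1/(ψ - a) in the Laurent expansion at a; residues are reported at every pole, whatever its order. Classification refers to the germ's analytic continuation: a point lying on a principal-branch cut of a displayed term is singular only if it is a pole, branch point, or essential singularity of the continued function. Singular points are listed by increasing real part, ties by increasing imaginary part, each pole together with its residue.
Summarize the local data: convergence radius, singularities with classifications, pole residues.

Radius of convergence at 0: 1.
At -1: a pole of order 1; residue 1241/945.

Denominator factor (ψ + 1): pole of order 1 at -1, modulus 1.
The radius of convergence is the smallest modulus among the singular points: 1.
At the order-1 pole -1 set g(ψ) = (ψ - (-1))*f(ψ) = 37*ψ**2/27 + 6*ψ/5 + 8/7.
Simple pole: residue = g(a) at a = -1, which is 1241/945.


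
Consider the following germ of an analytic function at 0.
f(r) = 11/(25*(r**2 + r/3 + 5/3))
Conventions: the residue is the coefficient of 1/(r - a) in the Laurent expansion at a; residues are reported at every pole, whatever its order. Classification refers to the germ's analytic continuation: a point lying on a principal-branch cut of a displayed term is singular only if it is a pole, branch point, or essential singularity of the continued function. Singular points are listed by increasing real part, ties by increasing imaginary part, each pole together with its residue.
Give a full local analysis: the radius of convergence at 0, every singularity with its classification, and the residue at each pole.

Denominator factor (r**2 + r/3 + 5/3): discriminant -59/9, complex-conjugate roots (-1/6) + ((1/6)*sqrt(59))*i and (-1/6) - ((1/6)*sqrt(59))*i; poles of order 1, moduli (1/3)*sqrt(15) and (1/3)*sqrt(15).
The radius of convergence is the smallest modulus among the singular points: (1/3)*sqrt(15).
The factor r**2 + r/3 + 5/3 splits as (r - a)(r - a') with a = (-1/6) - ((1/6)*sqrt(59))*i, a' = (-1/6) + ((1/6)*sqrt(59))*i. At the order-1 pole a set g(r) = (r - a)*f(r) = [11/25] / (r - a').
Simple pole: residue = g(a) at a = (-1/6) - ((1/6)*sqrt(59))*i, which is ((33/1475)*sqrt(59))*i.
The factor r**2 + r/3 + 5/3 splits as (r - a)(r - a') with a = (-1/6) + ((1/6)*sqrt(59))*i, a' = (-1/6) - ((1/6)*sqrt(59))*i. At the order-1 pole a set g(r) = (r - a)*f(r) = [11/25] / (r - a').
Simple pole: residue = g(a) at a = (-1/6) + ((1/6)*sqrt(59))*i, which is -((33/1475)*sqrt(59))*i.
List the singular points by increasing real part (a conjugate pair: the negative imaginary part first).

Radius of convergence at 0: (1/3)*sqrt(15).
At (-1/6) - ((1/6)*sqrt(59))*i: a pole of order 1; residue ((33/1475)*sqrt(59))*i.
At (-1/6) + ((1/6)*sqrt(59))*i: a pole of order 1; residue -((33/1475)*sqrt(59))*i.


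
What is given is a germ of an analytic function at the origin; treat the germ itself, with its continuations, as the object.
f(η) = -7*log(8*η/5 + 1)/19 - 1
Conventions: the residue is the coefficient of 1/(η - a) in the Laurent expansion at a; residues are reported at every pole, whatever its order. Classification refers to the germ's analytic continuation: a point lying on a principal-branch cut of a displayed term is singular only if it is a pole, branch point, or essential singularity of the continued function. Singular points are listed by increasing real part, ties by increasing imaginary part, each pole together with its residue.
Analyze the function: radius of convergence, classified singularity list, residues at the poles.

Radius of convergence at 0: 5/8.
At -5/8: a logarithmic branch point.

Branch term (-7/19)*log(1 - η/(-5/8)): its argument vanishes at η = -5/8, a logarithmic branch point, modulus 5/8.
The radius of convergence is the smallest modulus among the singular points: 5/8.


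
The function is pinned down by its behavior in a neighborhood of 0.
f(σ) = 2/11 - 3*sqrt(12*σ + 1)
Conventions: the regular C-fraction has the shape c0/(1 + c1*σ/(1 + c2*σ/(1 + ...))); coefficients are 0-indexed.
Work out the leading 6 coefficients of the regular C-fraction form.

Taylor coefficients (expand at 0): a_0 = -31/11, a_1 = -18, a_2 = 54, a_3 = -324, a_4 = 2430, a_5 = -20412.
c0 = a_0 = -31/11. Peel one level at a time: if S = 1 + c*σ/S' with S'(0) = 1, then c is the σ-coefficient of S and S' = c*σ/(S - 1).
S_1 = c0/f = 1 + (-198/31)*σ + (57618/961)*σ^2 + ...; c1 = -198/31.
S_2 = c1*σ/(S_1 - 1) = 1 + (291/31)*σ + (-9)*σ^2 + ...; c2 = 291/31.
S_3 = c2*σ/(S_2 - 1) = 1 + (93/97)*σ + (-45477/9409)*σ^2 + ...; c3 = 93/97.
S_4 = c3*σ/(S_3 - 1) = 1 + (489/97)*σ + (-9)*σ^2 + ...; c4 = 489/97.
S_5 = c4*σ/(S_4 - 1) = 1 + (291/163)*σ + ...; c5 = 291/163.

The regular C-fraction coefficients are [-31/11, -198/31, 291/31, 93/97, 489/97, 291/163].


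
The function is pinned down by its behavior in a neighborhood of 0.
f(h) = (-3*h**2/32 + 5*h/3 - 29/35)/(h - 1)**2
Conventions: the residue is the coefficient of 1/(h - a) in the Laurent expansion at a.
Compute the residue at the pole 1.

At the order-2 pole 1 set g(h) = (h - (1))^2*f(h) = -3*h**2/32 + 5*h/3 - 29/35.
Order-2 pole: residue = g'(a); g'(1) = 71/48, so the residue is 71/48.

The residue is 71/48.


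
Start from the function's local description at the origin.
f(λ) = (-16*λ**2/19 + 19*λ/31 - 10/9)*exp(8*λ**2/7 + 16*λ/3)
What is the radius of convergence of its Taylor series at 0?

The radius of convergence is infinite.

The factor exp(8*λ**2/7 + 16*λ/3) is entire and contributes no finite singular point.
The polynomial part has no poles.
No finite singular points: the Taylor series at 0 converges everywhere.


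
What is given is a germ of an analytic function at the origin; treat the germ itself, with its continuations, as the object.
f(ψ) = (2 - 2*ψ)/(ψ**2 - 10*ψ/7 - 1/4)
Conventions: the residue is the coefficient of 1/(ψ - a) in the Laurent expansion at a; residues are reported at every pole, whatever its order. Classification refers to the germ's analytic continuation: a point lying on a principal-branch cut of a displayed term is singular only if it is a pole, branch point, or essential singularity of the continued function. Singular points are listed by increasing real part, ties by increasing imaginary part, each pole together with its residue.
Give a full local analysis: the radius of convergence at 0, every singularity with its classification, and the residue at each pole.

Denominator factor (ψ**2 - 10*ψ/7 - 1/4): discriminant 149/49, real irrational roots 5/7 + (1/14)*sqrt(149) and 5/7 - (1/14)*sqrt(149); poles of order 1, moduli 5/7 + (1/14)*sqrt(149) and -5/7 + (1/14)*sqrt(149).
The radius of convergence is the smallest modulus among the singular points: -5/7 + (1/14)*sqrt(149).
The factor ψ**2 - 10*ψ/7 - 1/4 splits as (ψ - a)(ψ - a') with a = 5/7 - (1/14)*sqrt(149), a' = 5/7 + (1/14)*sqrt(149). At the order-1 pole a set g(ψ) = (ψ - a)*f(ψ) = [2 - 2*ψ] / (ψ - a').
Simple pole: residue = g(a) at a = 5/7 - (1/14)*sqrt(149), which is -1 - (4/149)*sqrt(149).
The factor ψ**2 - 10*ψ/7 - 1/4 splits as (ψ - a)(ψ - a') with a = 5/7 + (1/14)*sqrt(149), a' = 5/7 - (1/14)*sqrt(149). At the order-1 pole a set g(ψ) = (ψ - a)*f(ψ) = [2 - 2*ψ] / (ψ - a').
Simple pole: residue = g(a) at a = 5/7 + (1/14)*sqrt(149), which is -1 + (4/149)*sqrt(149).
List the singular points by increasing real part (a conjugate pair: the negative imaginary part first).

Radius of convergence at 0: -5/7 + (1/14)*sqrt(149).
At 5/7 - (1/14)*sqrt(149): a pole of order 1; residue -1 - (4/149)*sqrt(149).
At 5/7 + (1/14)*sqrt(149): a pole of order 1; residue -1 + (4/149)*sqrt(149).


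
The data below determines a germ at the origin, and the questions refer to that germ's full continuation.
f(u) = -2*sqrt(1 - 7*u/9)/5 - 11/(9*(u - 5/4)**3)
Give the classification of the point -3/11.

The point is a regular point.

Denominator factors: u - 5/4 = -67/44 at u = -3/11 — none vanishes.
Branch term sqrt(1 - u/(9/7)): argument at -3/11 is 40/33, nonzero, so -3/11 is not its branch point (a point on a principal cut is still regular for the continued germ).
So the germ continues analytically to -3/11.


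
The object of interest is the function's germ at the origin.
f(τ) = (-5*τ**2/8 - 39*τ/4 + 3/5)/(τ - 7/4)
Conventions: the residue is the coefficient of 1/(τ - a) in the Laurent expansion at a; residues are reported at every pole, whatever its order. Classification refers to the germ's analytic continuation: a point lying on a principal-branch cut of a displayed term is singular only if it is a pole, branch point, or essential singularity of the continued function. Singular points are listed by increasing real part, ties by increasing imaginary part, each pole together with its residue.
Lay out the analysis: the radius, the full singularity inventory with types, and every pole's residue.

Denominator factor (τ - 7/4): pole of order 1 at 7/4, modulus 7/4.
The radius of convergence is the smallest modulus among the singular points: 7/4.
At the order-1 pole 7/4 set g(τ) = (τ - (7/4))*f(τ) = -5*τ**2/8 - 39*τ/4 + 3/5.
Simple pole: residue = g(a) at a = 7/4, which is -11761/640.

Radius of convergence at 0: 7/4.
At 7/4: a pole of order 1; residue -11761/640.


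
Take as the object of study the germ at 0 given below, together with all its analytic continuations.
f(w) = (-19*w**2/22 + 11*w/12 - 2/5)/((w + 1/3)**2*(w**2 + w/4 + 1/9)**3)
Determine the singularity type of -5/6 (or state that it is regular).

Denominator factors: w**2 + w/4 + 1/9 = 43/72 at w = -5/6; w + 1/3 = -1/2 at w = -5/6 — none vanishes.
So the germ continues analytically to -5/6.

The point is a regular point.


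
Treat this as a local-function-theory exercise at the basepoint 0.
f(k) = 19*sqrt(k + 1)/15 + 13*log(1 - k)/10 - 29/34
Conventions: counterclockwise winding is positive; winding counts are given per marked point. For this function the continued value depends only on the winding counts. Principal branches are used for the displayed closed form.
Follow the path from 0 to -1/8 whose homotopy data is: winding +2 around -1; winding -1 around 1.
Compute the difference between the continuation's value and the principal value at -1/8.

Continued minus principal equals -(13/5)*pi*i.

The rational part is single-valued and drops out of the difference; each branch term changes only by its own monodromy.
(13/10)*log(1 - k/(1)): each positive loop around 1 adds 2*pi*i to the log, so winding -1 contributes (13/10)*(-1)*2*pi*i = -(13/5)*pi*i.
(19/15)*sqrt(1 - k/(-1)): winding +2 is even, the square root returns to the same sheet, contribution 0.
Summing the contributions at k = -1/8 gives -(13/5)*pi*i.


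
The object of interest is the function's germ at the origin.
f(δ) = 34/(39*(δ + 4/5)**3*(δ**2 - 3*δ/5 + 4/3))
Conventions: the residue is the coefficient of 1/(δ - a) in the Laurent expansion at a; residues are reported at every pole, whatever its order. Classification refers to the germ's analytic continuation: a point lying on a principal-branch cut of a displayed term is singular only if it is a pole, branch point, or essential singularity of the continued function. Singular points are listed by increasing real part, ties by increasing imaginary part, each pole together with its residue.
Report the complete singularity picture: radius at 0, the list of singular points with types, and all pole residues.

Radius of convergence at 0: 4/5.
At -4/5: a pole of order 3; residue 5705625/40491776.
At (3/10) - ((1/30)*sqrt(1119))*i: a pole of order 1; residue (-5705625/80983552) - ((66268125/30206864896)*sqrt(1119))*i.
At (3/10) + ((1/30)*sqrt(1119))*i: a pole of order 1; residue (-5705625/80983552) + ((66268125/30206864896)*sqrt(1119))*i.


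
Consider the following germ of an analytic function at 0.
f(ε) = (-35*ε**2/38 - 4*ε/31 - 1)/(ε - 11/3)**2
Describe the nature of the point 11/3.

The point is a pole of order 2.

The denominator factor ε - 11/3 vanishes at 11/3 and appears to the power 2; the numerator there equals -146903/10602, nonzero, and no other factor vanishes.
Hence a pole whose order is the multiplicity, 2.


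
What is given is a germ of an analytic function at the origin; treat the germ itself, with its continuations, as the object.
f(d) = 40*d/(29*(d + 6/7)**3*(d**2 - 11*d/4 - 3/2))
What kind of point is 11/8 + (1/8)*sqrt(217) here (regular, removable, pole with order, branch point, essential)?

The point is a pole of order 1.

The denominator factor d**2 - 11*d/4 - 3/2 vanishes at 11/8 + (1/8)*sqrt(217) and appears to the power 1; the numerator there equals 55/29 + (5/29)*sqrt(217), nonzero, and no other factor vanishes.
Hence a pole whose order is the multiplicity, 1.


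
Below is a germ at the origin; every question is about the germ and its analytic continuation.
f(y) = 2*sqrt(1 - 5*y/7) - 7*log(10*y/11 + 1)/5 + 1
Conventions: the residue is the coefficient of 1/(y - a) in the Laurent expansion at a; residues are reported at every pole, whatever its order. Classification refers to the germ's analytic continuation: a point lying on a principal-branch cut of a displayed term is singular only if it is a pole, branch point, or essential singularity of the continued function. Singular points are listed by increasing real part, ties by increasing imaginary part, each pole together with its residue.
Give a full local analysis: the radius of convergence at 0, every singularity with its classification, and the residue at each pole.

Radius of convergence at 0: 11/10.
At -11/10: a logarithmic branch point.
At 7/5: an algebraic (square-root) branch point.

Branch term (2)*sqrt(1 - y/(7/5)): its argument vanishes at y = 7/5, a square-root branch point, modulus 7/5.
Branch term (-7/5)*log(1 - y/(-11/10)): its argument vanishes at y = -11/10, a logarithmic branch point, modulus 11/10.
The radius of convergence is the smallest modulus among the singular points: 11/10.
List the singular points by increasing real part (a conjugate pair: the negative imaginary part first).


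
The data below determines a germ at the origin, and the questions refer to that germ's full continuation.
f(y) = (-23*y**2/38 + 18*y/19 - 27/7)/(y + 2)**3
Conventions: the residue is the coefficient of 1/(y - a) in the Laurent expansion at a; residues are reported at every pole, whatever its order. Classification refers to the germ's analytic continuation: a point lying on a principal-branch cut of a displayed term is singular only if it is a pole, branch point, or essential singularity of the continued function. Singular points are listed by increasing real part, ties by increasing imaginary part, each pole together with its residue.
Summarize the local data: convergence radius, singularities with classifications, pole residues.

Denominator factor (y + 2)^3: pole of order 3 at -2, modulus 2.
The radius of convergence is the smallest modulus among the singular points: 2.
At the order-3 pole -2 set g(y) = (y - (-2))^3*f(y) = -23*y**2/38 + 18*y/19 - 27/7.
Order-3 pole: residue = g''(a)/2; g''(-2) = -23/19, so the residue is -23/38.

Radius of convergence at 0: 2.
At -2: a pole of order 3; residue -23/38.


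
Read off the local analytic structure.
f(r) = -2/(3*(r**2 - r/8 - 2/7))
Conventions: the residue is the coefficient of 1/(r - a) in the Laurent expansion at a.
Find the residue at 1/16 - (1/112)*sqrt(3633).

The residue is (16/1557)*sqrt(3633).

The factor r**2 - r/8 - 2/7 splits as (r - a)(r - a') with a = 1/16 - (1/112)*sqrt(3633), a' = 1/16 + (1/112)*sqrt(3633). At the order-1 pole a set g(r) = (r - a)*f(r) = [-2/3] / (r - a').
Simple pole: residue = g(a) at a = 1/16 - (1/112)*sqrt(3633), which is (16/1557)*sqrt(3633).


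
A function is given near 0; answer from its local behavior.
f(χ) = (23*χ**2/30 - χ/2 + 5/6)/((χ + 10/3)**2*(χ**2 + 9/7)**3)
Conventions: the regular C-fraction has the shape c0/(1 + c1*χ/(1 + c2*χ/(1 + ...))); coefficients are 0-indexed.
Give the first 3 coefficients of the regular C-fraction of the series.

The regular C-fraction coefficients are [343/9720, 6/5, -667/360].

Taylor coefficients (expand at 0): a_0 = 343/9720, a_1 = -343/8100, a_2 = -16121/583200.
c0 = a_0 = 343/9720. Peel one level at a time: if S = 1 + c*χ/S' with S'(0) = 1, then c is the χ-coefficient of S and S' = c*χ/(S - 1).
S_1 = c0/f = 1 + (6/5)*χ + (667/300)*χ^2 + ...; c1 = 6/5.
S_2 = c1*χ/(S_1 - 1) = 1 + (-667/360)*χ + ...; c2 = -667/360.


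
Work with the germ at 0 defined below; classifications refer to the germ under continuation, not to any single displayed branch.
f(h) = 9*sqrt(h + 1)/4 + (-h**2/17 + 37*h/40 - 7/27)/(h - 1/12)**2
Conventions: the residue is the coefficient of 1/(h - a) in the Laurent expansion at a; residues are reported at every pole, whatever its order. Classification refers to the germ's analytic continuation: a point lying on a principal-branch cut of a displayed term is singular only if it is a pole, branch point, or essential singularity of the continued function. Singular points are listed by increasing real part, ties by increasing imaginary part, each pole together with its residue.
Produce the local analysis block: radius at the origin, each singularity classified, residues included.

Radius of convergence at 0: 1/12.
At -1: an algebraic (square-root) branch point.
At 1/12: a pole of order 2; residue 1867/2040.

Denominator factor (h - 1/12)^2: pole of order 2 at 1/12, modulus 1/12.
Branch term (9/4)*sqrt(1 - h/(-1)): its argument vanishes at h = -1, a square-root branch point, modulus 1.
The radius of convergence is the smallest modulus among the singular points: 1/12.
The branch term is analytic at 1/12 and contributes nothing to the residue; only the rational part matters.
At the order-2 pole 1/12 set g(h) = (h - (1/12))^2*(rational part) = -h**2/17 + 37*h/40 - 7/27.
Order-2 pole: residue = g'(a); g'(1/12) = 1867/2040, so the residue is 1867/2040.
List the singular points by increasing real part (a conjugate pair: the negative imaginary part first).


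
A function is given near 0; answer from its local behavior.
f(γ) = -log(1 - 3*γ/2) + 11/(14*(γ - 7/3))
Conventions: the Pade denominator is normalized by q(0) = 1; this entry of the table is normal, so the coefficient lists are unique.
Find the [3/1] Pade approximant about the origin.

The Pade approximant has numerator coefficients [-33/98, 456927/262576, -222759/459508, -848565/7352128]; denominator coefficients [1, -1049337/919016].

Taylor coefficients needed (expand at 0): a_0 = -33/98, a_1 = 465/343, a_2 = 20421/19208, a_3 = 147699/134456, a_4 = 9444033/7529536.
Write the denominator as Q(γ) = 1 + q1*γ. Requiring Q*f - P = O(γ^5) with deg P <= 3 kills the coefficients of γ^4..γ^4 in Q*f:
  γ^4: a_4 + q1*a_3 = 0, i.e. 9444033/7529536 + (147699/134456)*q1 = 0.
Solving this linear system: q1 = -1049337/919016.
The numerator is Q*f truncated at degree 3: P0 = a_0 = -33/98; P1 = a_1 + q1*a_0 = 456927/262576; P2 = a_2 + q1*a_1 = -222759/459508; P3 = a_3 + q1*a_2 = -848565/7352128.


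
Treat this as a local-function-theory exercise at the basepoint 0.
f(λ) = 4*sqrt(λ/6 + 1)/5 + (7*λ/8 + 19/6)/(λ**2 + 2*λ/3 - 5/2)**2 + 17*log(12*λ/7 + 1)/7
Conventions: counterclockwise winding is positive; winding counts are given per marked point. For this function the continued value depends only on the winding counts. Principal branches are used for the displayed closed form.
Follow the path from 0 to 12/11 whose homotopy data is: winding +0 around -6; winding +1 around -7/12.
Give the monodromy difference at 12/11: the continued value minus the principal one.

Continued minus principal equals (34/7)*pi*i.

The rational part is single-valued and drops out of the difference; each branch term changes only by its own monodromy.
(4/5)*sqrt(1 - λ/(-6)): winding +0 is even, the square root returns to the same sheet, contribution 0.
(17/7)*log(1 - λ/(-7/12)): each positive loop around -7/12 adds 2*pi*i to the log, so winding +1 contributes (17/7)*(1)*2*pi*i = (34/7)*pi*i.
Summing the contributions at λ = 12/11 gives (34/7)*pi*i.


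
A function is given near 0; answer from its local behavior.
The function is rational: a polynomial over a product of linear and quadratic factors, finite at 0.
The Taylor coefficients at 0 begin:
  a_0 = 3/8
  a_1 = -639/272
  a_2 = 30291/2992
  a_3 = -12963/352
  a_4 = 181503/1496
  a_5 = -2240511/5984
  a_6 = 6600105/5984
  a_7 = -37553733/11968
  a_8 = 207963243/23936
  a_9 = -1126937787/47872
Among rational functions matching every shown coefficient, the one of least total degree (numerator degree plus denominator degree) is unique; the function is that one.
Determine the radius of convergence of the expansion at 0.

The radius of convergence is -2 + sqrt(6).

No rational of total degree below 8 reproduces all 10 coefficients; solving the [2/6] Pade equations on them gives f(y) = (3*y**2/11 + 27*y/34 - 3)/(y**2 - 4*y - 2)**3, whose expansion matches every shown term.
Denominator factor (y**2 - 4*y - 2)^3: discriminant 24, real irrational roots 2 + sqrt(6) and 2 - sqrt(6); poles of order 3, moduli 2 + sqrt(6) and -2 + sqrt(6).
The radius of convergence is the smallest modulus among the singular points: -2 + sqrt(6).


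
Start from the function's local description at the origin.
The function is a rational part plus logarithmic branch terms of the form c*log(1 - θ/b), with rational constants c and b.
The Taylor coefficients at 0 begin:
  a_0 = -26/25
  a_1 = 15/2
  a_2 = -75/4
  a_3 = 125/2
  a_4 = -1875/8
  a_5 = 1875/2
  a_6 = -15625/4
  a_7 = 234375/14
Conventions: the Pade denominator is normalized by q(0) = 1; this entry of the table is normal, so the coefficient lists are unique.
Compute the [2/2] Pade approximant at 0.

Taylor coefficients needed (read off): a_0 = -26/25, a_1 = 15/2, a_2 = -75/4, a_3 = 125/2, a_4 = -1875/8.
Write the denominator as Q(θ) = 1 + q1*θ + q2*θ^2. Requiring Q*f - P = O(θ^5) with deg P <= 2 kills the coefficients of θ^3..θ^4 in Q*f:
  θ^3: a_3 + q1*a_2 + q2*a_1 = 0, i.e. 125/2 + (-75/4)*q1 + (15/2)*q2 = 0.
  θ^4: a_4 + q1*a_3 + q2*a_2 = 0, i.e. -1875/8 + (125/2)*q1 + (-75/4)*q2 = 0.
Solving this linear system: q1 = 5, q2 = 25/6.
The numerator is Q*f truncated at degree 2: P0 = a_0 = -26/25; P1 = a_1 + q1*a_0 = 23/10; P2 = a_2 + q1*a_1 + q2*a_0 = 173/12.

The Pade approximant has numerator coefficients [-26/25, 23/10, 173/12]; denominator coefficients [1, 5, 25/6].


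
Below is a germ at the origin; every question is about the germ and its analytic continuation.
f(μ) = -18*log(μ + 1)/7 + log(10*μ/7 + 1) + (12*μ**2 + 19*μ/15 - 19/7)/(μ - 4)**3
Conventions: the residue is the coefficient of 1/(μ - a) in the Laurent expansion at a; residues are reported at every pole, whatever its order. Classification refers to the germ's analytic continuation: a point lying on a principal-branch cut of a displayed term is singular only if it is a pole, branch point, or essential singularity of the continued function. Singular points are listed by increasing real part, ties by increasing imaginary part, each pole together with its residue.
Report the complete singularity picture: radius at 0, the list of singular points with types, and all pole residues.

Radius of convergence at 0: 7/10.
At -1: a logarithmic branch point.
At -7/10: a logarithmic branch point.
At 4: a pole of order 3; residue 12.

Denominator factor (μ - 4)^3: pole of order 3 at 4, modulus 4.
Branch term (1)*log(1 - μ/(-7/10)): its argument vanishes at μ = -7/10, a logarithmic branch point, modulus 7/10.
Branch term (-18/7)*log(1 - μ/(-1)): its argument vanishes at μ = -1, a logarithmic branch point, modulus 1.
The radius of convergence is the smallest modulus among the singular points: 7/10.
The branch terms are analytic at 4 and contribute nothing to the residue; only the rational part matters.
At the order-3 pole 4 set g(μ) = (μ - (4))^3*(rational part) = 12*μ**2 + 19*μ/15 - 19/7.
Order-3 pole: residue = g''(a)/2; g''(4) = 24, so the residue is 12.
List the singular points by increasing real part (a conjugate pair: the negative imaginary part first).


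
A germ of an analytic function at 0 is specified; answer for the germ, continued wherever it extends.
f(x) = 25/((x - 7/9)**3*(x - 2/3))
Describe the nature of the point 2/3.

The point is a pole of order 1.

The denominator factor x - 2/3 vanishes at 2/3 and appears to the power 1; the numerator there equals 25, nonzero, and no other factor vanishes.
Hence a pole whose order is the multiplicity, 1.


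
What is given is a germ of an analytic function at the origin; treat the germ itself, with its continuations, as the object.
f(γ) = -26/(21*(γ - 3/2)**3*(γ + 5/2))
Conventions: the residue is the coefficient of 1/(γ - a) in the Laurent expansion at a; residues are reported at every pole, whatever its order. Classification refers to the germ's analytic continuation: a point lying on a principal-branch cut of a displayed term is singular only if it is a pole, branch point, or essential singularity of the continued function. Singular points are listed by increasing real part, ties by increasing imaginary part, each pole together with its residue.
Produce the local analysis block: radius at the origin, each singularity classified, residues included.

Denominator factor (γ + 5/2): pole of order 1 at -5/2, modulus 5/2.
Denominator factor (γ - 3/2)^3: pole of order 3 at 3/2, modulus 3/2.
The radius of convergence is the smallest modulus among the singular points: 3/2.
At the order-1 pole -5/2 set g(γ) = (γ - (-5/2))*f(γ) = -26/(21*(γ - 3/2)**3).
Simple pole: residue = g(a) at a = -5/2, which is 13/672.
At the order-3 pole 3/2 set g(γ) = (γ - (3/2))^3*f(γ) = -26/(21*(γ + 5/2)).
Order-3 pole: residue = g''(a)/2; g''(3/2) = -13/336, so the residue is -13/672.
List the singular points by increasing real part (a conjugate pair: the negative imaginary part first).

Radius of convergence at 0: 3/2.
At -5/2: a pole of order 1; residue 13/672.
At 3/2: a pole of order 3; residue -13/672.


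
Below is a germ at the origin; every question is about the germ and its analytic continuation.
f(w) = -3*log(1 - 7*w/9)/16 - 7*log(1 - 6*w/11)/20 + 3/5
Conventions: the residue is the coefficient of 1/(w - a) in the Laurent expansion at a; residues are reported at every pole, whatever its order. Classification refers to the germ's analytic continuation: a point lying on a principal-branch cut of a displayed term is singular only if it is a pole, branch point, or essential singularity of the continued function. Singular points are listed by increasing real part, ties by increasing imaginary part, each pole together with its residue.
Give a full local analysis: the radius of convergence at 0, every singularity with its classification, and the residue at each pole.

Radius of convergence at 0: 9/7.
At 9/7: a logarithmic branch point.
At 11/6: a logarithmic branch point.

Branch term (-7/20)*log(1 - w/(11/6)): its argument vanishes at w = 11/6, a logarithmic branch point, modulus 11/6.
Branch term (-3/16)*log(1 - w/(9/7)): its argument vanishes at w = 9/7, a logarithmic branch point, modulus 9/7.
The radius of convergence is the smallest modulus among the singular points: 9/7.
List the singular points by increasing real part (a conjugate pair: the negative imaginary part first).


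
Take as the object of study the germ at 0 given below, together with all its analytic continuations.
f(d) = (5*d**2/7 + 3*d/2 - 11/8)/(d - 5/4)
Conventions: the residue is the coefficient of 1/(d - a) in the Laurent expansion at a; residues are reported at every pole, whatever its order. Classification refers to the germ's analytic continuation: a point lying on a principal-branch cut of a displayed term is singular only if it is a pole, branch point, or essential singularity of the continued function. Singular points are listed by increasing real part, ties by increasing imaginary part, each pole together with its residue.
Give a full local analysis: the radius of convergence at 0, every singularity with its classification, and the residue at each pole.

Radius of convergence at 0: 5/4.
At 5/4: a pole of order 1; residue 181/112.

Denominator factor (d - 5/4): pole of order 1 at 5/4, modulus 5/4.
The radius of convergence is the smallest modulus among the singular points: 5/4.
At the order-1 pole 5/4 set g(d) = (d - (5/4))*f(d) = 5*d**2/7 + 3*d/2 - 11/8.
Simple pole: residue = g(a) at a = 5/4, which is 181/112.


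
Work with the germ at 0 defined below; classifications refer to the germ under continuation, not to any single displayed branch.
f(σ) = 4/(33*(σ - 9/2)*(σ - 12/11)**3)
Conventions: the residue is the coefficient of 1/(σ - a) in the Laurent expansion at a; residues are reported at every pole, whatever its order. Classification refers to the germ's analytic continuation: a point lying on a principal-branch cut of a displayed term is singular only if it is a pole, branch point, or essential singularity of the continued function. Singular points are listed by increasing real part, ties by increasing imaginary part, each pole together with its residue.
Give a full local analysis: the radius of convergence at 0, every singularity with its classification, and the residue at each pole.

Denominator factor (σ - 12/11)^3: pole of order 3 at 12/11, modulus 12/11.
Denominator factor (σ - 9/2): pole of order 1 at 9/2, modulus 9/2.
The radius of convergence is the smallest modulus among the singular points: 12/11.
At the order-3 pole 12/11 set g(σ) = (σ - (12/11))^3*f(σ) = 4/(33*(σ - 9/2)).
Order-3 pole: residue = g''(a)/2; g''(12/11) = -7744/1265625, so the residue is -3872/1265625.
At the order-1 pole 9/2 set g(σ) = (σ - (9/2))*f(σ) = 4/(33*(σ - 12/11)**3).
Simple pole: residue = g(a) at a = 9/2, which is 3872/1265625.
List the singular points by increasing real part (a conjugate pair: the negative imaginary part first).

Radius of convergence at 0: 12/11.
At 12/11: a pole of order 3; residue -3872/1265625.
At 9/2: a pole of order 1; residue 3872/1265625.


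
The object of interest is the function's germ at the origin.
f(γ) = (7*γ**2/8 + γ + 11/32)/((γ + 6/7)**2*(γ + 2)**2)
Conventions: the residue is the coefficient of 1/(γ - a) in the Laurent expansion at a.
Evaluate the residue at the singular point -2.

At the order-2 pole -2 set g(γ) = (γ - (-2))^2*f(γ) = (7*γ**2/8 + γ + 11/32)/(γ + 6/7)**2.
Order-2 pole: residue = g'(a); g'(-2) = 4557/8192, so the residue is 4557/8192.

The residue is 4557/8192.


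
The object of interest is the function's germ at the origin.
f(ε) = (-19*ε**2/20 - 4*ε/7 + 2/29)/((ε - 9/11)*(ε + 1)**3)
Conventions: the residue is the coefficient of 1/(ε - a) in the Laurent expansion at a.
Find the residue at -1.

At the order-3 pole -1 set g(ε) = (ε - (-1))^3*f(ε) = (-19*ε**2/20 - 4*ε/7 + 2/29)/(ε - 9/11).
Order-3 pole: residue = g''(a)/2; g''(-1) = 5590387/16240000, so the residue is 5590387/32480000.

The residue is 5590387/32480000.


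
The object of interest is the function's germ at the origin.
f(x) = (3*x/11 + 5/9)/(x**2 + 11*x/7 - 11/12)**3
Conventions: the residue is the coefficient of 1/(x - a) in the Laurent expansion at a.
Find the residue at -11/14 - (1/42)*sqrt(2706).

The residue is -(309729/733870808)*sqrt(2706).

The factor x**2 + 11*x/7 - 11/12 splits as (x - a)(x - a') with a = -11/14 - (1/42)*sqrt(2706), a' = -11/14 + (1/42)*sqrt(2706). At the order-3 pole a set g(x) = (x - a)^3*f(x) = [3*x/11 + 5/9] / (x - a')^3.
Order-3 pole: residue = g''(a)/2; g''(-11/14 - (1/42)*sqrt(2706)) = -(309729/366935404)*sqrt(2706), so the residue is -(309729/733870808)*sqrt(2706).


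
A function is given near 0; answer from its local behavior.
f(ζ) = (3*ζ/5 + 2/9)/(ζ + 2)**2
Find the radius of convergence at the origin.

The radius of convergence is 2.

Denominator factor (ζ + 2)^2: pole of order 2 at -2, modulus 2.
The radius of convergence is the smallest modulus among the singular points: 2.


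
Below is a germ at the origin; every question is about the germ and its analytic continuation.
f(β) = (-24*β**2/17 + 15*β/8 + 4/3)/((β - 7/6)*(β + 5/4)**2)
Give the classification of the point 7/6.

The denominator factor β - 7/6 vanishes at 7/6 and appears to the power 1; the numerator there equals 435/272, nonzero, and no other factor vanishes.
Hence a pole whose order is the multiplicity, 1.

The point is a pole of order 1.


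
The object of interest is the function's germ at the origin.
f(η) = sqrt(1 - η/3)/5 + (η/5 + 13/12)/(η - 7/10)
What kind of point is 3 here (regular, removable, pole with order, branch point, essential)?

The point is an algebraic (square-root) branch point.

The term (1/5)*sqrt(1 - η/(3)) has argument 1 - 3/(3) = 0 at 3: a square-root (algebraic, two-sheeted) branch point; the remaining terms are analytic or single-valued there.


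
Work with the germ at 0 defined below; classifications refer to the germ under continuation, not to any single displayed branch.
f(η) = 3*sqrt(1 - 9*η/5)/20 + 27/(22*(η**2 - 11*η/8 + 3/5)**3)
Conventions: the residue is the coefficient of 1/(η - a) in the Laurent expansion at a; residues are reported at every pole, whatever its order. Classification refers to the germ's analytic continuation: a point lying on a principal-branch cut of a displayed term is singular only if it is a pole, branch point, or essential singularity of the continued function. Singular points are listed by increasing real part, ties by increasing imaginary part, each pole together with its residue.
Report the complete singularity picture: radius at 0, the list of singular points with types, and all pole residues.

Denominator factor (η**2 - 11*η/8 + 3/5)^3: discriminant -163/320, complex-conjugate roots (11/16) + ((1/80)*sqrt(815))*i and (11/16) - ((1/80)*sqrt(815))*i; poles of order 3, moduli (1/5)*sqrt(15) and (1/5)*sqrt(15).
Branch term (3/20)*sqrt(1 - η/(5/9)): its argument vanishes at η = 5/9, a square-root branch point, modulus 5/9.
The radius of convergence is the smallest modulus among the singular points: 5/9.
The branch term is analytic at (11/16) - ((1/80)*sqrt(815))*i and contributes nothing to the residue; only the rational part matters.
The factor η**2 - 11*η/8 + 3/5 splits as (η - a)(η - a') with a = (11/16) - ((1/80)*sqrt(815))*i, a' = (11/16) + ((1/80)*sqrt(815))*i. At the order-3 pole a set g(η) = (η - a)^3*(rational part) = [27/22] / (η - a')^3.
Order-3 pole: residue = g''(a)/2; g''((11/16) - ((1/80)*sqrt(815))*i) = ((132710400/47638217)*sqrt(815))*i, so the residue is ((66355200/47638217)*sqrt(815))*i.
The branch term is analytic at (11/16) + ((1/80)*sqrt(815))*i and contributes nothing to the residue; only the rational part matters.
The factor η**2 - 11*η/8 + 3/5 splits as (η - a)(η - a') with a = (11/16) + ((1/80)*sqrt(815))*i, a' = (11/16) - ((1/80)*sqrt(815))*i. At the order-3 pole a set g(η) = (η - a)^3*(rational part) = [27/22] / (η - a')^3.
Order-3 pole: residue = g''(a)/2; g''((11/16) + ((1/80)*sqrt(815))*i) = -((132710400/47638217)*sqrt(815))*i, so the residue is -((66355200/47638217)*sqrt(815))*i.
List the singular points by increasing real part (a conjugate pair: the negative imaginary part first).

Radius of convergence at 0: 5/9.
At 5/9: an algebraic (square-root) branch point.
At (11/16) - ((1/80)*sqrt(815))*i: a pole of order 3; residue ((66355200/47638217)*sqrt(815))*i.
At (11/16) + ((1/80)*sqrt(815))*i: a pole of order 3; residue -((66355200/47638217)*sqrt(815))*i.
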